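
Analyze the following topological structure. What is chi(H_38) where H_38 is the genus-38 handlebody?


A genus-g handlebody deformation retracts to a wedge of g circles.
chi(vee_g S^1) = 1 - g.
chi(H_38) = 1 - 38 = -37

-37


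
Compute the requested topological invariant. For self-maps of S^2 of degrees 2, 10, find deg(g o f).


Degree is multiplicative under composition: deg(g o f) = deg(g) * deg(f).
= 10 * 2 = 20

20


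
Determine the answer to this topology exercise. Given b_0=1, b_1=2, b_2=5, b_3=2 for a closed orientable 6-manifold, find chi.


By Poincare duality b_k = b_{6-k}, so full Betti numbers: b_0=1, b_1=2, b_2=5, b_3=2, b_4=5, b_5=2, b_6=1.
chi = sum (-1)^k b_k = 6

6


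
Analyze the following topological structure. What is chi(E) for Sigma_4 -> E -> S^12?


chi(S^12) = 2 (n even), chi(Sigma_4) = 2 - 2*4 = -6.
chi(E) = 2 * (-6) = -12

-12


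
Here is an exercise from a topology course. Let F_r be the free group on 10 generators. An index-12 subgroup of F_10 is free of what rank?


Nielsen-Schreier: an index-n subgroup of F_r is free of rank 1 + n(r-1).
Equivalently: chi(cover) = n*chi(base); chi(vee_r S^1) = 1 - 10 = -9.
chi(E) = 12*(-9) = -108; rank = 1 - chi(E) = 1 - (-108) = 109.
rank = 1 + 12*(10-1) = 1 + 108 = 109

109


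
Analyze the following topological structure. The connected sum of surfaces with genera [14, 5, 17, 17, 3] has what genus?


Genus is additive under connected sum of orientable surfaces.
g = 14 + 5 + 17 + 17 + 3 = 56

56


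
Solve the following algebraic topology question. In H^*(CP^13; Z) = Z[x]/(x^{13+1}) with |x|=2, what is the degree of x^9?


|x| = 2 in H^*(CP^n).
|x^9| = 9 * |x| = 9 * 2 = 18

18


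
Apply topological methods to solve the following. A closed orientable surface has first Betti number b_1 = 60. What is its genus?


For a closed orientable surface: b_1 = 2g.
60 = 2g
g = 60 / 2 = 30

30


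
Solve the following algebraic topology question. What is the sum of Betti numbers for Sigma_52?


For Sigma_52: b_0 = 1, b_1 = 2g = 104, b_2 = 1.
Total = 1 + 104 + 1 = 106

106


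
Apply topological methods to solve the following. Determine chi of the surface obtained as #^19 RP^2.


For a non-orientable closed surface with k crosscaps: chi = 2 - k.
Here k = 19.
chi = 2 - 19 = -17

-17


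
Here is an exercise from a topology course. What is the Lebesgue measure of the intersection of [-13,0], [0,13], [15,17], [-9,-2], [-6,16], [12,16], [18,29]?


Intersection = [max(a_i), min(b_i)] = [18, -2].
Since 18 > -2, the intersection is empty.
Length = 0

0


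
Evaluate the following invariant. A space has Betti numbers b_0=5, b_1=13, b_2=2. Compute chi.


chi = sum_k (-1)^k b_k.
= (5) + (-13) + (2)
= -6

-6


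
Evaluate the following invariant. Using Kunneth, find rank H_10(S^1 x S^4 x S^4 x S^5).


Each S^d has Poincare polynomial 1 + t^d.
The product S^1 x S^4 x S^4 x S^5 has Poincare polynomial prod(1+t^d_i).
Expanding: b_0=1, b_1=1, b_4=2, b_5=3, b_6=1, b_8=1, b_9=3, b_10=2, b_13=1, b_14=1.
b_10 = 2

2


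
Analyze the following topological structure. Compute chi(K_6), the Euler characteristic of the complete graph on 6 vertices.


K_6: V = 6, E = C(6,2) = 15.
chi = V - E = 6 - 15 = -9

-9


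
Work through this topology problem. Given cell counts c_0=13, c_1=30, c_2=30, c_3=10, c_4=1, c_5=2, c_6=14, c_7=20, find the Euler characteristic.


chi = sum_k (-1)^k c_k.
= (-1)^0*13 + (-1)^1*30 + (-1)^2*30 + (-1)^3*10 + (-1)^4*1 + (-1)^5*2 + (-1)^6*14 + (-1)^7*20
= (13) + (-30) + (30) + (-10) + (1) + (-2) + (14) + (-20)
= -4

-4


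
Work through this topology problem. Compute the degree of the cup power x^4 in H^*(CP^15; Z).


|x| = 2 in H^*(CP^n).
|x^4| = 4 * |x| = 4 * 2 = 8

8


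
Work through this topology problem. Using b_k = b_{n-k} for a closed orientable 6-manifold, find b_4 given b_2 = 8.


Poincare duality for closed orientable n-manifolds: b_k = b_{n-k}.
Here n = 6, so b_4 = b_2 = 8

8


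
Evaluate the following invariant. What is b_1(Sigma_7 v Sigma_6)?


For a wedge: H_1(A v B) = H_1(A) + H_1(B).
b_1(Sigma_7) = 14, b_1(Sigma_6) = 12.
b_1 = 14 + 12 = 26

26


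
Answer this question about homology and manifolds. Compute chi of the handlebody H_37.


A genus-g handlebody deformation retracts to a wedge of g circles.
chi(vee_g S^1) = 1 - g.
chi(H_37) = 1 - 37 = -36

-36


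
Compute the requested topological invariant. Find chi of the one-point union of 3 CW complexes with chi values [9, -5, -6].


chi(A v B) = chi(A) + chi(B) - 1 (one point identified).
For 3 spaces: chi = (sum chi_i) - (3 - 1).
sum = -2; chi = -2 - 2 = -4

-4


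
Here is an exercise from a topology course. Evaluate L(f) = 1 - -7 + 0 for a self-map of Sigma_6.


L(f) = tr(f_0*) - tr(f_1*) + tr(f_2*).
= 1 - (-7) + (0)
= 8

8


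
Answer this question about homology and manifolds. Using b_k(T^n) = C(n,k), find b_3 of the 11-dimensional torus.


By the Kunneth formula, b_k(T^n) = C(n,k).
b_3(T^11) = C(11,3).
C(11,3) = 11!/(3!*8!) = 165

165


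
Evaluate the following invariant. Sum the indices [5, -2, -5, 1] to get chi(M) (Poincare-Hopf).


Poincare-Hopf: chi(M) = sum of indices of zeros.
chi = (5) + (-2) + (-5) + (1) = -1

-1


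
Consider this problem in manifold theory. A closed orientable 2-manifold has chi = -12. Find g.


chi = 2 - 2g for closed orientable surfaces.
-12 = 2 - 2g
2g = 2 - (-12) = 14
g = 7

7


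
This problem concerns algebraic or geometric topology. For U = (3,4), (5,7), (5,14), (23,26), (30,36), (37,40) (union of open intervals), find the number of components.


Sort and merge overlapping open intervals.
Merged: (3,4), (5,14), (23,26), (30,36), (37,40).
Number of components = 5

5


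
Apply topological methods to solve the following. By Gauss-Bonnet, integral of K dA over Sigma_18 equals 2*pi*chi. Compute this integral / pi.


Gauss-Bonnet: integral K dA = 2*pi*chi(M).
chi(Sigma_18) = 2 - 2*18 = -34.
(integral K dA)/pi = 2*chi = 2*(-34) = -68

-68


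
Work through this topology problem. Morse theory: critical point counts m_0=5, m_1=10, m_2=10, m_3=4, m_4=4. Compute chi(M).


Morse theory: chi(M) = sum_k (-1)^k m_k where m_k = #(index-k critical points).
= (5) + (-10) + (10) + (-4) + (4) = 5

5


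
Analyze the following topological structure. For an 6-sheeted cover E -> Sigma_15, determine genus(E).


For an n-sheeted cover: chi(E) = n * chi(B).
chi(Sigma_15) = 2 - 2*15 = -28.
chi(E) = 6 * (-28) = -168.
genus(E) = (2 - chi(E))/2 = (2 - (-168))/2 = 170/2 = 85

85


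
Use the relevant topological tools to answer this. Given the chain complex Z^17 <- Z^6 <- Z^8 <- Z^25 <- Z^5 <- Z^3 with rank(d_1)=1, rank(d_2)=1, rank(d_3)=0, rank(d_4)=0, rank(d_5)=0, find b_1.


rank H_k = rank(ker d_k) - rank(im d_{k+1}).
rank(ker d_1) = rank(C_1) - rank(d_1) = 6 - 1 = 5.
rank(im d_{1+1}) = 1.
rank H_1 = 5 - 1 = 4

4


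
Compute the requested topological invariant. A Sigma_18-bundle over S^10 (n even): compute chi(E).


chi(S^10) = 2 (n even), chi(Sigma_18) = 2 - 2*18 = -34.
chi(E) = 2 * (-34) = -68

-68


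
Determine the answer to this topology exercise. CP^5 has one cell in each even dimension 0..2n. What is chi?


CP^5 has one cell in each even dimension 0, 2, ..., 2*5 (5+1 cells total).
All cells are even-dimensional, so chi = number of cells.
chi = 5 + 1 = 6

6


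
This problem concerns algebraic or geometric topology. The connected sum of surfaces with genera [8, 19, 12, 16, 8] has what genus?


Genus is additive under connected sum of orientable surfaces.
g = 8 + 19 + 12 + 16 + 8 = 63

63


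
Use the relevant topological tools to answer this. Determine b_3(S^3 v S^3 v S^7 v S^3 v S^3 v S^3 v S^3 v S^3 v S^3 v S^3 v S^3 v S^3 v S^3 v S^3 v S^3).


For a wedge of spheres, H_k (k>0) is free on one generator per sphere of dimension k.
Spheres of dimension 3: count = 14.
b_3 = 14

14


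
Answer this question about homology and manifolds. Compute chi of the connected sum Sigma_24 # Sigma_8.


chi(Sigma_24) = 2 - 2*24 = -46
chi(Sigma_8) = 2 - 2*8 = -14
For surfaces: chi(A#B) = chi(A) + chi(B) - 2.
chi = -46 + -14 - 2 = -62

-62


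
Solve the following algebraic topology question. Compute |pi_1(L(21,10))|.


pi_1(L(p,q)) = Z/pZ for any q coprime to p.
|pi_1(L(21,10))| = 21

21


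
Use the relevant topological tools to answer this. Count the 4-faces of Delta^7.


Delta^7 has 7+1 vertices. A 4-face is a choice of 4+1 vertices.
f_4 = C(7+1, 4+1) = C(8,5) = 56

56


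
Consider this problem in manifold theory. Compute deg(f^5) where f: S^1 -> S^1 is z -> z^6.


deg(f) = 6. Degree is multiplicative: deg(f^5) = (deg f)^5.
deg(f^5) = (6)^5 = 7776

7776


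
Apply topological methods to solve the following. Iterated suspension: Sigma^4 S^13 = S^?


Each suspension raises dimension by 1: Sigma S^n = S^{n+1}.
Sigma^4 S^13 = S^{13+4} = S^17

17


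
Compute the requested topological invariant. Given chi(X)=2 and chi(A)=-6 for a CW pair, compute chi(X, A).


Relative Euler characteristic: chi(X, A) = chi(X) - chi(A).
= 2 - (-6) = 8

8


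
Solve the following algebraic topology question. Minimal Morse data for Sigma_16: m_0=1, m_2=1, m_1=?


A perfect Morse function has m_k = b_k.
For Sigma_16: b_0=1, b_1=2g=32, b_2=1.
Saddles m_1 = 2g = 32

32


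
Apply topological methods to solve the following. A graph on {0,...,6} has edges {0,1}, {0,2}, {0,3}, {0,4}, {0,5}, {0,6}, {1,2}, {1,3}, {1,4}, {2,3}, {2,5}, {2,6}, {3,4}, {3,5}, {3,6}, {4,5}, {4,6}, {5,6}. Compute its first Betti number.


b_1 = E - V + (number of components).
E = 18, V = 7, components = 1.
b_1 = 18 - 7 + 1 = 12

12


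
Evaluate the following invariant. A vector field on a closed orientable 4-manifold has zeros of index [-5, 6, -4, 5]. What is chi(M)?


Poincare-Hopf: chi(M) = sum of indices of zeros.
chi = (-5) + (6) + (-4) + (5) = 2

2


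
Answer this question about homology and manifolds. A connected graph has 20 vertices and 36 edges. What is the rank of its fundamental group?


For a connected graph: rank(pi_1) = b_1 = E - V + 1 = 1 - chi.
chi = V - E = 20 - 36 = -16.
rank = 1 - (-16) = 36 - 20 + 1 = 17

17


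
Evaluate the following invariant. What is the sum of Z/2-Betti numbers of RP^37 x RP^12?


dim H^*(RP^n; Z/2) = n+1 (one Z/2 in each degree 0..n).
Total Betti number is multiplicative.
Total = (37+1) * (12+1) = 38 * 13 = 494

494


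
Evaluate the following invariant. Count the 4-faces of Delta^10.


Delta^10 has 10+1 vertices. A 4-face is a choice of 4+1 vertices.
f_4 = C(10+1, 4+1) = C(11,5) = 462

462


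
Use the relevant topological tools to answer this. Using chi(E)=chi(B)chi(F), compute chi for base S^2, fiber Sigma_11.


chi(S^2) = 2 (n even), chi(Sigma_11) = 2 - 2*11 = -20.
chi(E) = 2 * (-20) = -40

-40


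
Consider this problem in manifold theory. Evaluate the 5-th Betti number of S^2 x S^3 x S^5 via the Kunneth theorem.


Each S^d has Poincare polynomial 1 + t^d.
The product S^2 x S^3 x S^5 has Poincare polynomial prod(1+t^d_i).
Expanding: b_0=1, b_2=1, b_3=1, b_5=2, b_7=1, b_8=1, b_10=1.
b_5 = 2

2


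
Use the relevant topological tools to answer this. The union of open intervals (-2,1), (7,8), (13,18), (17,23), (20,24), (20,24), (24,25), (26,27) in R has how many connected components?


Sort and merge overlapping open intervals.
Merged: (-2,1), (7,8), (13,24), (24,25), (26,27).
Number of components = 5

5


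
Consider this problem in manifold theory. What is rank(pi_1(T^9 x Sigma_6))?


pi_1(A x B) = pi_1(A) x pi_1(B); rank of abelianization = b_1.
b_1(T^9) = 9, b_1(Sigma_6) = 2*6 = 12.
b_1(product) = 9 + 12 = 21

21


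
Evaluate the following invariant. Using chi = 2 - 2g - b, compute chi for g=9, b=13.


For a compact orientable surface with genus g and b boundary components: chi = 2 - 2g - b.
chi = 2 - 2*9 - 13 = 2 - 18 - 13 = -29

-29


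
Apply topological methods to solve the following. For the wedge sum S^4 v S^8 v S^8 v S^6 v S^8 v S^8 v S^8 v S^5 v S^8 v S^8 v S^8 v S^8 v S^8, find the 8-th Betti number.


For a wedge of spheres, H_k (k>0) is free on one generator per sphere of dimension k.
Spheres of dimension 8: count = 10.
b_8 = 10

10


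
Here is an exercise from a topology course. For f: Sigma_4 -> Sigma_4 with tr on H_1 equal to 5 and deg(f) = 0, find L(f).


L(f) = tr(f_0*) - tr(f_1*) + tr(f_2*).
= 1 - (5) + (0)
= -4

-4


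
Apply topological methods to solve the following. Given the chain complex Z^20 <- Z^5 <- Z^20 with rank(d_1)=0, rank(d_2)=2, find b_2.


rank H_k = rank(ker d_k) - rank(im d_{k+1}).
rank(ker d_2) = rank(C_2) - rank(d_2) = 20 - 2 = 18.
rank(im d_{2+1}) = 0.
rank H_2 = 18 - 0 = 18

18


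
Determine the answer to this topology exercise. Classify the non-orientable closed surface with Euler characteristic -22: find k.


chi = 2 - k for closed non-orientable surfaces with k crosscaps.
-22 = 2 - k
k = 2 - (-22) = 24

24


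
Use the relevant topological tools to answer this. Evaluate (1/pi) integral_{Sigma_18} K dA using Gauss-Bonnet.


Gauss-Bonnet: integral K dA = 2*pi*chi(M).
chi(Sigma_18) = 2 - 2*18 = -34.
(integral K dA)/pi = 2*chi = 2*(-34) = -68

-68


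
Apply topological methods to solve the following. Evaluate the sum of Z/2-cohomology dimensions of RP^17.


H^k(RP^17; Z/2) = Z/2 for each 0 <= k <= 17.
Total dimension = 17 + 1 = 18

18


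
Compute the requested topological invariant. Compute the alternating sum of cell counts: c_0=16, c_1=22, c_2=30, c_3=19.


chi = sum_k (-1)^k c_k.
= (-1)^0*16 + (-1)^1*22 + (-1)^2*30 + (-1)^3*19
= (16) + (-22) + (30) + (-19)
= 5

5


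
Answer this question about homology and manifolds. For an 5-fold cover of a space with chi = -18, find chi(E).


For a finite covering: chi(E) = (number of sheets) * chi(B).
chi(E) = 5 * (-18) = -90

-90


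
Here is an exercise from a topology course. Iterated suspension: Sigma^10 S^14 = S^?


Each suspension raises dimension by 1: Sigma S^n = S^{n+1}.
Sigma^10 S^14 = S^{14+10} = S^24

24


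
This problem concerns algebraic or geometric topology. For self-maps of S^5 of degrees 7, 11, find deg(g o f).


Degree is multiplicative under composition: deg(g o f) = deg(g) * deg(f).
= 11 * 7 = 77

77


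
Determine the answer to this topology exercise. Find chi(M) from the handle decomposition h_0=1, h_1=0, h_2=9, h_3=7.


Handles of index k contribute (-1)^k to chi (same as CW cells).
chi = (1) + (0) + (9) + (-7) = 3

3


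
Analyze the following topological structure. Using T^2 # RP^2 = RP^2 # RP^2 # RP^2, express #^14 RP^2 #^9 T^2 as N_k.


Since a >= 1, the sum is non-orientable; each T^2 can be replaced by RP^2 # RP^2 (since T^2#RP^2 = 3RP^2).
Total crosscaps k = 14 + 2*9 = 32.
Check via chi: chi = 14*1 + 9*0 - (14+9-1)*2 = -30 = 2 - k = -30. Consistent.

32


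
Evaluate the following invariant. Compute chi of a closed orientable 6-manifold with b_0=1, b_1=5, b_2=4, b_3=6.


By Poincare duality b_k = b_{6-k}, so full Betti numbers: b_0=1, b_1=5, b_2=4, b_3=6, b_4=4, b_5=5, b_6=1.
chi = sum (-1)^k b_k = -6

-6


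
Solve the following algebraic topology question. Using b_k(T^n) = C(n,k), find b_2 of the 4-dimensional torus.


By the Kunneth formula, b_k(T^n) = C(n,k).
b_2(T^4) = C(4,2).
C(4,2) = 4!/(2!*2!) = 6

6


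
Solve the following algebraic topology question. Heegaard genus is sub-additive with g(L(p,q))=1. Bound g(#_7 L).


Heegaard genus satisfies g(A#B) <= g(A) + g(B).
Each lens space has g = 1.
Upper bound: 7 * 1 = 7

7


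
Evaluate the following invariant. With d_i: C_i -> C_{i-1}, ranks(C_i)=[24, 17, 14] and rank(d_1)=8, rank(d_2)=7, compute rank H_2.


rank H_k = rank(ker d_k) - rank(im d_{k+1}).
rank(ker d_2) = rank(C_2) - rank(d_2) = 14 - 7 = 7.
rank(im d_{2+1}) = 0.
rank H_2 = 7 - 0 = 7

7


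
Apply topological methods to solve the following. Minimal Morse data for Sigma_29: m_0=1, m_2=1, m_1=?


A perfect Morse function has m_k = b_k.
For Sigma_29: b_0=1, b_1=2g=58, b_2=1.
Saddles m_1 = 2g = 58

58


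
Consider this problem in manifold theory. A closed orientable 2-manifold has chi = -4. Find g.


chi = 2 - 2g for closed orientable surfaces.
-4 = 2 - 2g
2g = 2 - (-4) = 6
g = 3

3


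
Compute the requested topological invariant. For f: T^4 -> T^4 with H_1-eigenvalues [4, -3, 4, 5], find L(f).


For a torus self-map: L(f) = det(I - A) where A acts on H_1.
L(f) = (1-4) * (1--3) * (1-4) * (1-5) = -3 * 4 * -3 * -4 = -144

-144


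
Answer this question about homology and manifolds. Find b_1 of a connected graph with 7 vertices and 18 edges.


For a connected graph: rank(pi_1) = b_1 = E - V + 1 = 1 - chi.
chi = V - E = 7 - 18 = -11.
rank = 1 - (-11) = 18 - 7 + 1 = 12

12


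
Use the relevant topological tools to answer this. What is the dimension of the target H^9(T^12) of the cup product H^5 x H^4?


Cup product: H^p x H^q -> H^{p+q}; here p+q = 5+4 = 9.
rank H^k(T^n) = C(n,k).
C(12,9) = 220

220


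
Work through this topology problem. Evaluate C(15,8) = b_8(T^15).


By the Kunneth formula, b_k(T^n) = C(n,k).
b_8(T^15) = C(15,8).
C(15,8) = 15!/(8!*7!) = 6435

6435


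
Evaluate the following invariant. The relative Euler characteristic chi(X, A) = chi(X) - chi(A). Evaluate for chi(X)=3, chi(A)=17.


Relative Euler characteristic: chi(X, A) = chi(X) - chi(A).
= 3 - (17) = -14

-14


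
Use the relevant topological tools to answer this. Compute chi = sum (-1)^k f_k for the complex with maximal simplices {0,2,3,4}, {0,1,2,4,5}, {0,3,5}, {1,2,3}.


Enumerate all faces; f-vector: f_0=6, f_1=15, f_2=15, f_3=6, f_4=1.
chi = sum (-1)^k f_k = 1

1


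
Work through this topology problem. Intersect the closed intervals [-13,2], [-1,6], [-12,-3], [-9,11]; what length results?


Intersection = [max(a_i), min(b_i)] = [-1, -3].
Since -1 > -3, the intersection is empty.
Length = 0

0


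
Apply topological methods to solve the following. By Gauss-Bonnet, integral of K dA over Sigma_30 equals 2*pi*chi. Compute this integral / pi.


Gauss-Bonnet: integral K dA = 2*pi*chi(M).
chi(Sigma_30) = 2 - 2*30 = -58.
(integral K dA)/pi = 2*chi = 2*(-58) = -116

-116


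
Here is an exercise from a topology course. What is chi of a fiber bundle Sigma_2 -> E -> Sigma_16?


For a fiber bundle F -> E -> B (with CW structure): chi(E) = chi(B) * chi(F).
chi(Sigma_16) = -30, chi(Sigma_2) = -2.
chi(E) = (-30) * (-2) = 60

60


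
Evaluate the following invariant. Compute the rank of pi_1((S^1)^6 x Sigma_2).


pi_1(A x B) = pi_1(A) x pi_1(B); rank of abelianization = b_1.
b_1(T^6) = 6, b_1(Sigma_2) = 2*2 = 4.
b_1(product) = 6 + 4 = 10

10


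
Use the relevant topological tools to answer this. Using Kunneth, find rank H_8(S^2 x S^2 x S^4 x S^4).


Each S^d has Poincare polynomial 1 + t^d.
The product S^2 x S^2 x S^4 x S^4 has Poincare polynomial prod(1+t^d_i).
Expanding: b_0=1, b_2=2, b_4=3, b_6=4, b_8=3, b_10=2, b_12=1.
b_8 = 3

3


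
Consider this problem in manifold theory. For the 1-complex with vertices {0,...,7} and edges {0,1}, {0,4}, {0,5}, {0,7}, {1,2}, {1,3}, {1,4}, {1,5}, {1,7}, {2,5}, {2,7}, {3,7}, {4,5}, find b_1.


b_1 = E - V + (number of components).
E = 13, V = 8, components = 2.
b_1 = 13 - 8 + 2 = 7

7


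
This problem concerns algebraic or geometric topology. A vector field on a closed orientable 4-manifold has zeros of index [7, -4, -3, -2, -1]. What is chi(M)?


Poincare-Hopf: chi(M) = sum of indices of zeros.
chi = (7) + (-4) + (-3) + (-2) + (-1) = -3

-3


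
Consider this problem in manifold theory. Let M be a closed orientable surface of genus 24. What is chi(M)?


For a closed orientable surface of genus g: chi = 2 - 2g.
Here g = 24.
chi = 2 - 2*24 = 2 - 48 = -46

-46


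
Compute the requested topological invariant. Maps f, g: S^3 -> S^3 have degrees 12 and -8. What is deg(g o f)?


Degree is multiplicative under composition: deg(g o f) = deg(g) * deg(f).
= -8 * 12 = -96

-96


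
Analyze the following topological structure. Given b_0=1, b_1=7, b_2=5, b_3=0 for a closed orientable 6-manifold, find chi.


By Poincare duality b_k = b_{6-k}, so full Betti numbers: b_0=1, b_1=7, b_2=5, b_3=0, b_4=5, b_5=7, b_6=1.
chi = sum (-1)^k b_k = -2

-2


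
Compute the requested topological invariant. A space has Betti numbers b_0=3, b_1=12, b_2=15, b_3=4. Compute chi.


chi = sum_k (-1)^k b_k.
= (3) + (-12) + (15) + (-4)
= 2

2


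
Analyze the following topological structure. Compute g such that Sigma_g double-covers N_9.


chi(N_9) = 2 - 9 = -7.
Double cover: chi(Sigma_g) = 2 * chi(N_9) = 2*(-7) = -14.
2 - 2g = -14, so g = (2 - (-14))/2 = 16/2 = 8

8


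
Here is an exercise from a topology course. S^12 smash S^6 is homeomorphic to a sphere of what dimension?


S^m ^ S^n = S^{m+n}.
k = 12 + 6 = 18

18


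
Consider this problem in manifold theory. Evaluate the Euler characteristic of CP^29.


CP^29 has one cell in each even dimension 0, 2, ..., 2*29 (29+1 cells total).
All cells are even-dimensional, so chi = number of cells.
chi = 29 + 1 = 30

30


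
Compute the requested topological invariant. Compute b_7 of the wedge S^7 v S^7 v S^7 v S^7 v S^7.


For a wedge of spheres, H_k (k>0) is free on one generator per sphere of dimension k.
Spheres of dimension 7: count = 5.
b_7 = 5

5


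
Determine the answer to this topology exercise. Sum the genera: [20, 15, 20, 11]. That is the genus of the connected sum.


Genus is additive under connected sum of orientable surfaces.
g = 20 + 15 + 20 + 11 = 66

66


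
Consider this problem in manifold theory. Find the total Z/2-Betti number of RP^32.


H^k(RP^32; Z/2) = Z/2 for each 0 <= k <= 32.
Total dimension = 32 + 1 = 33

33


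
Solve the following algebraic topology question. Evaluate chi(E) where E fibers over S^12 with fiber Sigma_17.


chi(S^12) = 2 (n even), chi(Sigma_17) = 2 - 2*17 = -32.
chi(E) = 2 * (-32) = -64

-64


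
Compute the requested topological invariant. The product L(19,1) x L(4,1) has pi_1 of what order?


pi_1(X x Y) = pi_1(X) x pi_1(Y).
pi_1(L(19,1)) = Z/19, pi_1(L(4,1)) = Z/4.
|Z/19 x Z/4| = 19 * 4 = 76

76


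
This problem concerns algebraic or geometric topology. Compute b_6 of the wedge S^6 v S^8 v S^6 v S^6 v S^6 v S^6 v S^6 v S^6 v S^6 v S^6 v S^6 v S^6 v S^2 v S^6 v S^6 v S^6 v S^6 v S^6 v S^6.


For a wedge of spheres, H_k (k>0) is free on one generator per sphere of dimension k.
Spheres of dimension 6: count = 17.
b_6 = 17

17


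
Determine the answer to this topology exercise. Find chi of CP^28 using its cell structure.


CP^28 has one cell in each even dimension 0, 2, ..., 2*28 (28+1 cells total).
All cells are even-dimensional, so chi = number of cells.
chi = 28 + 1 = 29

29


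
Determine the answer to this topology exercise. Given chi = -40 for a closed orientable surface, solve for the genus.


chi = 2 - 2g for closed orientable surfaces.
-40 = 2 - 2g
2g = 2 - (-40) = 42
g = 21

21


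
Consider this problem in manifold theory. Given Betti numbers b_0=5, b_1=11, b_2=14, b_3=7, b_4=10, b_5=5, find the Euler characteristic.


chi = sum_k (-1)^k b_k.
= (5) + (-11) + (14) + (-7) + (10) + (-5)
= 6

6


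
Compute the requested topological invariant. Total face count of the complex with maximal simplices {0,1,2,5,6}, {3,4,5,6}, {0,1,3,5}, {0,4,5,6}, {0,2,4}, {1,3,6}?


Each maximal simplex on m vertices has 2^m - 1 nonempty faces.
Take the union (dedupe shared faces).
Total distinct faces = 56

56


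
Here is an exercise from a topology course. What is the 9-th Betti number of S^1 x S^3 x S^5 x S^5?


Each S^d has Poincare polynomial 1 + t^d.
The product S^1 x S^3 x S^5 x S^5 has Poincare polynomial prod(1+t^d_i).
Expanding: b_0=1, b_1=1, b_3=1, b_4=1, b_5=2, b_6=2, b_8=2, b_9=2, b_10=1, b_11=1, b_13=1, b_14=1.
b_9 = 2

2


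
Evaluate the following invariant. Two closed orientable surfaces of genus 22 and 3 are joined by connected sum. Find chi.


chi(Sigma_22) = 2 - 2*22 = -42
chi(Sigma_3) = 2 - 2*3 = -4
For surfaces: chi(A#B) = chi(A) + chi(B) - 2.
chi = -42 + -4 - 2 = -48

-48


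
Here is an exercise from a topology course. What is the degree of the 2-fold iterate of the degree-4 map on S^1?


deg(f) = 4. Degree is multiplicative: deg(f^2) = (deg f)^2.
deg(f^2) = (4)^2 = 16

16


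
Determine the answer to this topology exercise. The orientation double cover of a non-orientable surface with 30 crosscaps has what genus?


chi(N_30) = 2 - 30 = -28.
Double cover: chi(Sigma_g) = 2 * chi(N_30) = 2*(-28) = -56.
2 - 2g = -56, so g = (2 - (-56))/2 = 58/2 = 29

29


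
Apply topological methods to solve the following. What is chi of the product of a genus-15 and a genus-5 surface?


chi(Sigma_15) = 2 - 2*15 = -28
chi(Sigma_5) = 2 - 2*5 = -8
chi(product) = (-28) * (-8) = 224

224


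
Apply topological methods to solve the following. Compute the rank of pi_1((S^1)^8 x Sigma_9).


pi_1(A x B) = pi_1(A) x pi_1(B); rank of abelianization = b_1.
b_1(T^8) = 8, b_1(Sigma_9) = 2*9 = 18.
b_1(product) = 8 + 18 = 26

26


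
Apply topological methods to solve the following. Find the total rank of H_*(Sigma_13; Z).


For Sigma_13: b_0 = 1, b_1 = 2g = 26, b_2 = 1.
Total = 1 + 26 + 1 = 28

28


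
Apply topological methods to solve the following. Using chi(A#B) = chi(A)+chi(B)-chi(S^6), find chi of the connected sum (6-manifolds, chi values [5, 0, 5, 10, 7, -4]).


For n-manifolds: chi(A#B) = chi(A) + chi(B) - chi(S^6).
chi(S^6) = 1 + (-1)^6 = 2.
chi(#) = (sum chi_i) - (6-1)*chi(S^6) = 23 - 5*2 = 13

13


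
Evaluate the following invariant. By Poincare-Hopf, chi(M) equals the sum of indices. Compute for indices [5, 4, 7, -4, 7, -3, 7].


Poincare-Hopf: chi(M) = sum of indices of zeros.
chi = (5) + (4) + (7) + (-4) + (7) + (-3) + (7) = 23

23


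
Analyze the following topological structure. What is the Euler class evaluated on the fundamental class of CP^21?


For any closed oriented manifold, <e(TM),[M]> = chi(M).
chi(CP^21) = 21+1 = 22

22


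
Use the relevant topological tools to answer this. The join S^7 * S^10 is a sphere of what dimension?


Join of spheres: S^m * S^n = S^{m+n+1}.
dim = 7 + 10 + 1 = 18

18


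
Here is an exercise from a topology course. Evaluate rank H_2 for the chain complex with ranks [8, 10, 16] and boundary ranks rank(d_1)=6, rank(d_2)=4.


rank H_k = rank(ker d_k) - rank(im d_{k+1}).
rank(ker d_2) = rank(C_2) - rank(d_2) = 16 - 4 = 12.
rank(im d_{2+1}) = 0.
rank H_2 = 12 - 0 = 12

12


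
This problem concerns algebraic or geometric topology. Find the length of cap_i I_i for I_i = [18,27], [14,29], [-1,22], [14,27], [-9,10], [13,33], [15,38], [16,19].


Intersection = [max(a_i), min(b_i)] = [18, 10].
Since 18 > 10, the intersection is empty.
Length = 0

0


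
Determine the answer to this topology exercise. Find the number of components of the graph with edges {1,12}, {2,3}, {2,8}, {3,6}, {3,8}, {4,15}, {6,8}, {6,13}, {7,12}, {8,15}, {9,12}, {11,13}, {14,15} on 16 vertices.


Run DFS/union-find over 16 vertices.
V = 16, E = 13.
Number of components = 5

5


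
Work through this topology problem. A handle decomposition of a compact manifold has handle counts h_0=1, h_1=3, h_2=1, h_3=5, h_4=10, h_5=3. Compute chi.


Handles of index k contribute (-1)^k to chi (same as CW cells).
chi = (1) + (-3) + (1) + (-5) + (10) + (-3) = 1

1


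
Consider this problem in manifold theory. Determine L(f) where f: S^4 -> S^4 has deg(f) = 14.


On S^4: L(f) = tr(f_0*) + (-1)^4 tr(f_4*) = 1 + (-1)^4 * deg(f).
L(f) = 1 + (-1)^4 * 14 = 1 + 14 = 15

15


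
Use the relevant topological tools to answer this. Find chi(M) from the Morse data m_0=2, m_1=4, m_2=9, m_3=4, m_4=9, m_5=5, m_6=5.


Morse theory: chi(M) = sum_k (-1)^k m_k where m_k = #(index-k critical points).
= (2) + (-4) + (9) + (-4) + (9) + (-5) + (5) = 12

12


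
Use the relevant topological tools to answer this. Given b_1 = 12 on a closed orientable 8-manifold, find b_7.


Poincare duality for closed orientable n-manifolds: b_k = b_{n-k}.
Here n = 8, so b_7 = b_1 = 12

12


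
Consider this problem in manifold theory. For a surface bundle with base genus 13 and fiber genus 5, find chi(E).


For a fiber bundle F -> E -> B (with CW structure): chi(E) = chi(B) * chi(F).
chi(Sigma_13) = -24, chi(Sigma_5) = -8.
chi(E) = (-24) * (-8) = 192

192


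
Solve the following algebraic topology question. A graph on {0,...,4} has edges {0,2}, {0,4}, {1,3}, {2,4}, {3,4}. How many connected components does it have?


Run DFS/union-find over 5 vertices.
V = 5, E = 5.
Number of components = 1

1


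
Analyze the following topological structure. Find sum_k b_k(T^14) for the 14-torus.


b_k(T^14) = C(14,k), so the sum over k is sum_k C(14,k) = 2^14.
Total = 2^14 = 16384

16384


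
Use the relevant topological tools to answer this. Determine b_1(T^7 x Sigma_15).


pi_1(A x B) = pi_1(A) x pi_1(B); rank of abelianization = b_1.
b_1(T^7) = 7, b_1(Sigma_15) = 2*15 = 30.
b_1(product) = 7 + 30 = 37

37


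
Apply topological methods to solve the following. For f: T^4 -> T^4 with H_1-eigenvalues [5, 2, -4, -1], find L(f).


For a torus self-map: L(f) = det(I - A) where A acts on H_1.
L(f) = (1-5) * (1-2) * (1--4) * (1--1) = -4 * -1 * 5 * 2 = 40

40


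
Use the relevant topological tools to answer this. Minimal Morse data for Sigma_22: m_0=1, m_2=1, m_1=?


A perfect Morse function has m_k = b_k.
For Sigma_22: b_0=1, b_1=2g=44, b_2=1.
Saddles m_1 = 2g = 44

44


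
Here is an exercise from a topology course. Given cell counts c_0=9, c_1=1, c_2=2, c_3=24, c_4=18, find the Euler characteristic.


chi = sum_k (-1)^k c_k.
= (-1)^0*9 + (-1)^1*1 + (-1)^2*2 + (-1)^3*24 + (-1)^4*18
= (9) + (-1) + (2) + (-24) + (18)
= 4

4


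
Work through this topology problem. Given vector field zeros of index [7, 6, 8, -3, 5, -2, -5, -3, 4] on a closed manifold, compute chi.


Poincare-Hopf: chi(M) = sum of indices of zeros.
chi = (7) + (6) + (8) + (-3) + (5) + (-2) + (-5) + (-3) + (4) = 17

17


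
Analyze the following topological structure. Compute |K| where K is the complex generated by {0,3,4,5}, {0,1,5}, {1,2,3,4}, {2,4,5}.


Each maximal simplex on m vertices has 2^m - 1 nonempty faces.
Take the union (dedupe shared faces).
Total distinct faces = 32

32


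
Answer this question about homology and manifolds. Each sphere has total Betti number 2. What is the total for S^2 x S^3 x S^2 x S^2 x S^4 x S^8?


Total Betti number is multiplicative under products.
Each S^d (d>=1) has total Betti number 2.
There are 6 sphere factors.
Total = 2^6 = 64

64


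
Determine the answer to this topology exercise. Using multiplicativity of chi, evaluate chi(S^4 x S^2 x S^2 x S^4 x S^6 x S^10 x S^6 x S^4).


chi is multiplicative: chi(X x Y) = chi(X) chi(Y).
Each even-dim sphere has chi = 2. There are 8 factors.
chi = 2^8 = 256

256


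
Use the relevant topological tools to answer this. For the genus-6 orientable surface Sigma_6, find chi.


For a closed orientable surface of genus g: chi = 2 - 2g.
Here g = 6.
chi = 2 - 2*6 = 2 - 12 = -10

-10


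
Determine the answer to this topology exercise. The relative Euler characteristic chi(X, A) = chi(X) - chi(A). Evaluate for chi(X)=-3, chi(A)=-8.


Relative Euler characteristic: chi(X, A) = chi(X) - chi(A).
= -3 - (-8) = 5

5


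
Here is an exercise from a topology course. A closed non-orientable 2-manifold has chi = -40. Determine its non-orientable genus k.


chi = 2 - k for closed non-orientable surfaces with k crosscaps.
-40 = 2 - k
k = 2 - (-40) = 42

42


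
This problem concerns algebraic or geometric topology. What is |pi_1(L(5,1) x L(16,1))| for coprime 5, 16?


pi_1(X x Y) = pi_1(X) x pi_1(Y).
pi_1(L(5,1)) = Z/5, pi_1(L(16,1)) = Z/16.
|Z/5 x Z/16| = 5 * 16 = 80

80


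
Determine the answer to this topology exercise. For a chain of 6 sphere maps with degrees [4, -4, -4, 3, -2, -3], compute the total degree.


Degree is multiplicative: deg(composition) = product of degrees.
= (4) * (-4) * (-4) * (3) * (-2) * (-3) = 1152

1152


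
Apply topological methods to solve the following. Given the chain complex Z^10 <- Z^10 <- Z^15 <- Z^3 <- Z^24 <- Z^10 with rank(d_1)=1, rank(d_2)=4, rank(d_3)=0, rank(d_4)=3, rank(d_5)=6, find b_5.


rank H_k = rank(ker d_k) - rank(im d_{k+1}).
rank(ker d_5) = rank(C_5) - rank(d_5) = 10 - 6 = 4.
rank(im d_{5+1}) = 0.
rank H_5 = 4 - 0 = 4

4


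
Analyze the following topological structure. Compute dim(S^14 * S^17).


Join of spheres: S^m * S^n = S^{m+n+1}.
dim = 14 + 17 + 1 = 32

32


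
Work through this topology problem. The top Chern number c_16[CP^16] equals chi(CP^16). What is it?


For any closed oriented manifold, <e(TM),[M]> = chi(M).
chi(CP^16) = 16+1 = 17

17


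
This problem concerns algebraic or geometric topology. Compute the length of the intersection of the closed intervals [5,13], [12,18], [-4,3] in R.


Intersection = [max(a_i), min(b_i)] = [12, 3].
Since 12 > 3, the intersection is empty.
Length = 0

0


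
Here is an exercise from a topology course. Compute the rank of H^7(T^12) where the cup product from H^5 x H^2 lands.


Cup product: H^p x H^q -> H^{p+q}; here p+q = 5+2 = 7.
rank H^k(T^n) = C(n,k).
C(12,7) = 792

792


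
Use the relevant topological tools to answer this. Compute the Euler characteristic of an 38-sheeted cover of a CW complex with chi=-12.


For a finite covering: chi(E) = (number of sheets) * chi(B).
chi(E) = 38 * (-12) = -456

-456


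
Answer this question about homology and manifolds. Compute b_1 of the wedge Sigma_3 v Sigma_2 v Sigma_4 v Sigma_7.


For a wedge X v Y: reduced H_k(X v Y) = H_k(X) + H_k(Y).
Each Sigma_g contributes b_1 = 2g.
b_1 = 6 + 4 + 8 + 14 = 32

32


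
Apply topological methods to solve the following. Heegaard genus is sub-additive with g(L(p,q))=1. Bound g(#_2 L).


Heegaard genus satisfies g(A#B) <= g(A) + g(B).
Each lens space has g = 1.
Upper bound: 2 * 1 = 2

2


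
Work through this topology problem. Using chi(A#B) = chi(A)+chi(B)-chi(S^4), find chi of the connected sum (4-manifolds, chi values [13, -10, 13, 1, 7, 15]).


For n-manifolds: chi(A#B) = chi(A) + chi(B) - chi(S^4).
chi(S^4) = 1 + (-1)^4 = 2.
chi(#) = (sum chi_i) - (6-1)*chi(S^4) = 39 - 5*2 = 29

29


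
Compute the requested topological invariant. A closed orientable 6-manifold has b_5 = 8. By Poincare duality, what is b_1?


Poincare duality for closed orientable n-manifolds: b_k = b_{n-k}.
Here n = 6, so b_1 = b_5 = 8

8


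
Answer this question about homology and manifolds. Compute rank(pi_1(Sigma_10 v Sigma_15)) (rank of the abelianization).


For a wedge: H_1(A v B) = H_1(A) + H_1(B).
b_1(Sigma_10) = 20, b_1(Sigma_15) = 30.
b_1 = 20 + 30 = 50

50


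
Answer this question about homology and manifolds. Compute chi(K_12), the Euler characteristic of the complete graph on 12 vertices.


K_12: V = 12, E = C(12,2) = 66.
chi = V - E = 12 - 66 = -54

-54


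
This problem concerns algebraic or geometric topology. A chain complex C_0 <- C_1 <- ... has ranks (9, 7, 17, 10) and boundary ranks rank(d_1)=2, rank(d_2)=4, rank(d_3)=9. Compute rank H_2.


rank H_k = rank(ker d_k) - rank(im d_{k+1}).
rank(ker d_2) = rank(C_2) - rank(d_2) = 17 - 4 = 13.
rank(im d_{2+1}) = 9.
rank H_2 = 13 - 9 = 4

4


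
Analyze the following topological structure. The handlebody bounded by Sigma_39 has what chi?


A genus-g handlebody deformation retracts to a wedge of g circles.
chi(vee_g S^1) = 1 - g.
chi(H_39) = 1 - 39 = -38

-38


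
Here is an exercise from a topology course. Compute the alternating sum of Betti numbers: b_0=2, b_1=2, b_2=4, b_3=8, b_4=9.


chi = sum_k (-1)^k b_k.
= (2) + (-2) + (4) + (-8) + (9)
= 5

5


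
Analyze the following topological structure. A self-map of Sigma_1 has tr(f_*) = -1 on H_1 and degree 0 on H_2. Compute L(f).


L(f) = tr(f_0*) - tr(f_1*) + tr(f_2*).
= 1 - (-1) + (0)
= 2

2


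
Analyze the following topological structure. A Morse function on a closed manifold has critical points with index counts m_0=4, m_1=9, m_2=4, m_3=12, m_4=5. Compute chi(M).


Morse theory: chi(M) = sum_k (-1)^k m_k where m_k = #(index-k critical points).
= (4) + (-9) + (4) + (-12) + (5) = -8

-8


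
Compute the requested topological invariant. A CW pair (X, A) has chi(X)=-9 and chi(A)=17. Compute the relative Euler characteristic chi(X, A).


Relative Euler characteristic: chi(X, A) = chi(X) - chi(A).
= -9 - (17) = -26

-26


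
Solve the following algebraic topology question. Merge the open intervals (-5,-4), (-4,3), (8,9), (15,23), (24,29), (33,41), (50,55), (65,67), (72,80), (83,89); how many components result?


Sort and merge overlapping open intervals.
Merged: (-5,-4), (-4,3), (8,9), (15,23), (24,29), (33,41), (50,55), (65,67), (72,80), (83,89).
Number of components = 10

10


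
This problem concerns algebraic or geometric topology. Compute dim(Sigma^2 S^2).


Each suspension raises dimension by 1: Sigma S^n = S^{n+1}.
Sigma^2 S^2 = S^{2+2} = S^4

4


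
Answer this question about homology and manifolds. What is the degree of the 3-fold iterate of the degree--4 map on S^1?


deg(f) = -4. Degree is multiplicative: deg(f^3) = (deg f)^3.
deg(f^3) = (-4)^3 = -64

-64


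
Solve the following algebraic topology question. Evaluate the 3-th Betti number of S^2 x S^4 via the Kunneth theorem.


Each S^d has Poincare polynomial 1 + t^d.
The product S^2 x S^4 has Poincare polynomial prod(1+t^d_i).
Expanding: b_0=1, b_2=1, b_4=1, b_6=1.
b_3 = 0

0


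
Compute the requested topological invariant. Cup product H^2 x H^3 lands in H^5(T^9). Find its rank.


Cup product: H^p x H^q -> H^{p+q}; here p+q = 2+3 = 5.
rank H^k(T^n) = C(n,k).
C(9,5) = 126

126


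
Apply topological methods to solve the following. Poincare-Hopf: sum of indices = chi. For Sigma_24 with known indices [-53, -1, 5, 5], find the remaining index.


Poincare-Hopf: sum of indices = chi(M).
chi(Sigma_24) = 2 - 2*24 = -46.
Sum of known indices = -44.
x = chi - (sum known) = -46 - (-44) = -2

-2


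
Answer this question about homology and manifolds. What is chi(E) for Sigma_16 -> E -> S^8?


chi(S^8) = 2 (n even), chi(Sigma_16) = 2 - 2*16 = -30.
chi(E) = 2 * (-30) = -60

-60


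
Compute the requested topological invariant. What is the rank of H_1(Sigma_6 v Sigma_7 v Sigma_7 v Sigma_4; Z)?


For a wedge X v Y: reduced H_k(X v Y) = H_k(X) + H_k(Y).
Each Sigma_g contributes b_1 = 2g.
b_1 = 12 + 14 + 14 + 8 = 48

48


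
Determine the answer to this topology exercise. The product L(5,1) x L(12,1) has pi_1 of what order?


pi_1(X x Y) = pi_1(X) x pi_1(Y).
pi_1(L(5,1)) = Z/5, pi_1(L(12,1)) = Z/12.
|Z/5 x Z/12| = 5 * 12 = 60

60


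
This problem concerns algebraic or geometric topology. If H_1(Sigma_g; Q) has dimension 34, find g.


For a closed orientable surface: b_1 = 2g.
34 = 2g
g = 34 / 2 = 17

17


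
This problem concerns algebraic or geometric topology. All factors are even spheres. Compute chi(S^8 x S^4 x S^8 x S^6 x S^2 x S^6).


chi is multiplicative: chi(X x Y) = chi(X) chi(Y).
Each even-dim sphere has chi = 2. There are 6 factors.
chi = 2^6 = 64

64


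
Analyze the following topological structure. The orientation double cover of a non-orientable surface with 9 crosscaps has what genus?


chi(N_9) = 2 - 9 = -7.
Double cover: chi(Sigma_g) = 2 * chi(N_9) = 2*(-7) = -14.
2 - 2g = -14, so g = (2 - (-14))/2 = 16/2 = 8

8


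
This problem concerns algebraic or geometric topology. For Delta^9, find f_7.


Delta^9 has 9+1 vertices. A 7-face is a choice of 7+1 vertices.
f_7 = C(9+1, 7+1) = C(10,8) = 45

45
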